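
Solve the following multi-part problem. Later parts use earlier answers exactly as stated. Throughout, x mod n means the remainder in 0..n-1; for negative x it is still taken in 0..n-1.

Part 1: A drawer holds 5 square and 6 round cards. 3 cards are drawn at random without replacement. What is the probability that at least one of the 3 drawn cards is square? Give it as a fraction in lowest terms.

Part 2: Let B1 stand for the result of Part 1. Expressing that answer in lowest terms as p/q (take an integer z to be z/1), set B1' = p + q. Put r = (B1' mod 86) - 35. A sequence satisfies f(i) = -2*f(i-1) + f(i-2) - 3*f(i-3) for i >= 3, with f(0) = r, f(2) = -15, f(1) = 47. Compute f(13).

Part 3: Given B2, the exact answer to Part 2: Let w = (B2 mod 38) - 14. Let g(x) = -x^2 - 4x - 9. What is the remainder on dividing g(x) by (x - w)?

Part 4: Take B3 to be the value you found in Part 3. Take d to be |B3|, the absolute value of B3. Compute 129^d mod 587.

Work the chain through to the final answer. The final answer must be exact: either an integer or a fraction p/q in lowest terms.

Part 1: total draws C(11,3) = 165; complement C(6,3) = 20; favorable 165 - 20 = 145; P = 29/33; answer 29/33
Part 2: B1 = 29/33; threaded value p + q = 62; r = 27; f(3) = -2*(-15) + 1*(47) - 3*(27) = -4; iterating: f(3)=-4, f(4)=-148, f(5)=337, f(6)=-810, f(7)=2401, f(8)=-6623, f(9)=18077, f(10)=-49980, f(11)=137906, f(12)=-380023, f(13)=1047892; answer 1047892
Part 3: B2 = 1047892; w = -10; remainder = value at the root: -1*(-10)^2 - 4*(-10)^1 - 9 = (-100) + (40) + (-9) = -69; answer -69
Part 4: B3 = -69; d = 69; squarings mod 587: 129^1=129, 129^2=205, 129^4=348, 129^8=182, 129^16=252, 129^32=108, 129^64=511; 129^69 = 129^1 * 129^4 * 129^64 = 439 (mod 587); answer 439

439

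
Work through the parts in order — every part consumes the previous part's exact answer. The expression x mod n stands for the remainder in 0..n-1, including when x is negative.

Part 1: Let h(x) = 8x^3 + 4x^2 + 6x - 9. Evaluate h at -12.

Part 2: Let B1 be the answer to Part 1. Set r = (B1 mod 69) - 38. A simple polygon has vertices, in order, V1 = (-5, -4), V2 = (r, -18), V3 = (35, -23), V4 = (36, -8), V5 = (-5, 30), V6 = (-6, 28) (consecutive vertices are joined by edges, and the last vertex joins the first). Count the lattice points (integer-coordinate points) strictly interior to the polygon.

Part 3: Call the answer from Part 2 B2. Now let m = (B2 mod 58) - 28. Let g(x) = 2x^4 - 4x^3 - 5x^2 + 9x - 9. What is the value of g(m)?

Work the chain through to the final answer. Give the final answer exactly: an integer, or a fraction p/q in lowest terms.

-7

Part 1: 8*(-12)^3 + 4*(-12)^2 + 6*(-12)^1 - 9 = (-13824) + (576) + (-72) + (-9) = -13329; answer -13329
Part 2: B1 = -13329; r = 19; cross terms: (-5*-18 - 19*-4)=166, (19*-23 - 35*-18)=193, (35*-8 - 36*-23)=548, (36*30 - -5*-8)=1040, (-5*28 - -6*30)=40, (-6*-4 - -5*28)=164; twice the area = |2151| = 2151; area = 2151/2; boundary points = 2 + 1 + 1 + 1 + 1 + 1 = 7; strictly interior points = area - boundary/2 + 1 = 1073; answer 1073
Part 3: B2 = 1073; m = 1; 2*(1)^4 - 4*(1)^3 - 5*(1)^2 + 9*(1)^1 - 9 = (2) + (-4) + (-5) + (9) + (-9) = -7; answer -7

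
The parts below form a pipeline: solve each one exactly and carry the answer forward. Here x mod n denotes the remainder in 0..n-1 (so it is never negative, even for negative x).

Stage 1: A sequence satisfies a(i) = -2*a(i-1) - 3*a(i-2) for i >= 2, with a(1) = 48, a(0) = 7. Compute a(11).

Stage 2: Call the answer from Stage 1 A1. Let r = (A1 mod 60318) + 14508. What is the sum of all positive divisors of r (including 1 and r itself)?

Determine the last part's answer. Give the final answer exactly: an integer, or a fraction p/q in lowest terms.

218400

Stage 1: a(2) = -2*(48) - 3*(7) = -117; iterating: a(2)=-117, a(3)=90, a(4)=171, a(5)=-612, a(6)=711, a(7)=414, a(8)=-2961, a(9)=4680, a(10)=-477, a(11)=-13086; answer -13086
Stage 2: A1 = -13086; r = 61740; 61740 = 2^2 * 3^2 * 5 * 7^3; sigma = (1 + 2 + 4) * (1 + 3 + 9) * (1 + 5) * (1 + 7 + 49 + 343) = 7 * 13 * 6 * 400 = 218400; answer 218400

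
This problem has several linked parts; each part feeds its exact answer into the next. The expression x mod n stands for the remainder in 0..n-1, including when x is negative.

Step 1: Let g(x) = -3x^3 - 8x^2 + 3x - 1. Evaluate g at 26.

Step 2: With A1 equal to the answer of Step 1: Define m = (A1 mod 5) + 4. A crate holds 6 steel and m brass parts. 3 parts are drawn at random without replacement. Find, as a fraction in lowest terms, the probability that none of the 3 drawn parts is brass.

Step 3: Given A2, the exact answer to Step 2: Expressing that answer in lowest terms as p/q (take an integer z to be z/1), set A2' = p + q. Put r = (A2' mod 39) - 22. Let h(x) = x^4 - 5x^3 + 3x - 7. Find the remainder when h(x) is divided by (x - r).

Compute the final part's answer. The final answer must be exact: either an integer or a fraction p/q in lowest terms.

Step 1: -3*(26)^3 - 8*(26)^2 + 3*(26)^1 - 1 = (-52728) + (-5408) + (78) + (-1) = -58059; answer -58059
Step 2: A1 = -58059; m = 5; total draws C(11,3) = 165; favorable C(6,3) = 20; P = 4/33; answer 4/33
Step 3: A2 = 4/33; threaded value p + q = 37; r = 15; remainder = value at the root: 1*(15)^4 - 5*(15)^3 + 3*(15)^1 - 7 = (50625) + (-16875) + (45) + (-7) = 33788; answer 33788

33788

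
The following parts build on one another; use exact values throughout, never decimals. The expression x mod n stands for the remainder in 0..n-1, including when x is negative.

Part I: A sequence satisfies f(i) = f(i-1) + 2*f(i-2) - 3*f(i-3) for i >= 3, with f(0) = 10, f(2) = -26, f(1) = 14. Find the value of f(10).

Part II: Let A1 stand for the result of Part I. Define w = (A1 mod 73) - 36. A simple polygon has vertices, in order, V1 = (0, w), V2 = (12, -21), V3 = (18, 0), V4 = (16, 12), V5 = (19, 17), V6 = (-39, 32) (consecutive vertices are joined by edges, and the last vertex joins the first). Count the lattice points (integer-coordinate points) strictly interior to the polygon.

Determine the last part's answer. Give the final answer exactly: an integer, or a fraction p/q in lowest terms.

1740

Part I: f(3) = 1*(-26) + 2*(14) - 3*(10) = -28; iterating: f(3)=-28, f(4)=-122, f(5)=-100, f(6)=-260, f(7)=-94, f(8)=-314, f(9)=278, f(10)=-68; answer -68
Part II: A1 = -68; w = -31; cross terms: (0*-21 - 12*-31)=372, (12*0 - 18*-21)=378, (18*12 - 16*0)=216, (16*17 - 19*12)=44, (19*32 - -39*17)=1271, (-39*-31 - 0*32)=1209; twice the area = |3490| = 3490; area = 1745; boundary points = 2 + 3 + 2 + 1 + 1 + 3 = 12; strictly interior points = area - boundary/2 + 1 = 1740; answer 1740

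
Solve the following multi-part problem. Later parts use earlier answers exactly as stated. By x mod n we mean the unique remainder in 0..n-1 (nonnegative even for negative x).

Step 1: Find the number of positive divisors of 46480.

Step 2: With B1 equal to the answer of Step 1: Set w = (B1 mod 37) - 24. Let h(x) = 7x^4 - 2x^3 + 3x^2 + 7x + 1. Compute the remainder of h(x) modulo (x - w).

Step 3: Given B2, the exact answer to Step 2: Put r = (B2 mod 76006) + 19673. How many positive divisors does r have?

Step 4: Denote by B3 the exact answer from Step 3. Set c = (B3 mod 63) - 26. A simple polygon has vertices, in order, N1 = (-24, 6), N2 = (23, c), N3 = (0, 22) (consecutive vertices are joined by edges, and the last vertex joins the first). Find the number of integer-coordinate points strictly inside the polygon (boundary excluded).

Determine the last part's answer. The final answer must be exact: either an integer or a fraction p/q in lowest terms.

Step 1: 46480 = 2^4 * 5 * 7 * 83; number of divisors = (4+1) * (1+1) * (1+1) * (1+1) = 40; answer 40
Step 2: B1 = 40; w = -21; remainder = value at the root: 7*(-21)^4 - 2*(-21)^3 + 3*(-21)^2 + 7*(-21)^1 + 1 = (1361367) + (18522) + (1323) + (-147) + (1) = 1381066; answer 1381066
Step 3: B2 = 1381066; r = 32631; 32631 = 3 * 73 * 149; number of divisors = (1+1) * (1+1) * (1+1) = 8; answer 8
Step 4: B3 = 8; c = -18; cross terms: (-24*-18 - 23*6)=294, (23*22 - 0*-18)=506, (0*6 - -24*22)=528; twice the area = |1328| = 1328; area = 664; boundary points = 1 + 1 + 8 = 10; strictly interior points = area - boundary/2 + 1 = 660; answer 660

660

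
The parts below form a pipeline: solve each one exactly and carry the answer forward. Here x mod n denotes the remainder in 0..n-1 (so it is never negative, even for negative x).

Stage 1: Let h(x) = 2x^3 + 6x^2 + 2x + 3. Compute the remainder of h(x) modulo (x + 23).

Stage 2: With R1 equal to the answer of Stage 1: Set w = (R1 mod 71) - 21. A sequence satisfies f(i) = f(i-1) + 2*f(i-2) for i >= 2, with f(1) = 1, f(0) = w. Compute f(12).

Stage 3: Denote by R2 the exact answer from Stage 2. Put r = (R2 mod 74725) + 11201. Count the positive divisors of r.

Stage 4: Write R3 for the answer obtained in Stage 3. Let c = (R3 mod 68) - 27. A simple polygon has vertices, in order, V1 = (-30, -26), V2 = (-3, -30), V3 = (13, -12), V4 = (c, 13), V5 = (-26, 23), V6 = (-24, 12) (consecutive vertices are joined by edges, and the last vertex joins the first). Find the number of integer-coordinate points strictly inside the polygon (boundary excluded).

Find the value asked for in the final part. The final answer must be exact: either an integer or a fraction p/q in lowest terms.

Stage 1: remainder = value at the root: 2*(-23)^3 + 6*(-23)^2 + 2*(-23)^1 + 3 = (-24334) + (3174) + (-46) + (3) = -21203; answer -21203
Stage 2: R1 = -21203; w = 5; f(2) = 1*(1) + 2*(5) = 11; iterating: f(2)=11, f(3)=13, f(4)=35, f(5)=61, f(6)=131, f(7)=253, f(8)=515, f(9)=1021, f(10)=2051, f(11)=4093, f(12)=8195; answer 8195
Stage 3: R2 = 8195; r = 19396; 19396 = 2^2 * 13 * 373; number of divisors = (2+1) * (1+1) * (1+1) = 12; answer 12
Stage 4: R3 = 12; c = -15; cross terms: (-30*-30 - -3*-26)=822, (-3*-12 - 13*-30)=426, (13*13 - -15*-12)=-11, (-15*23 - -26*13)=-7, (-26*12 - -24*23)=240, (-24*-26 - -30*12)=984; twice the area = |2454| = 2454; area = 1227; boundary points = 1 + 2 + 1 + 1 + 1 + 2 = 8; strictly interior points = area - boundary/2 + 1 = 1224; answer 1224

1224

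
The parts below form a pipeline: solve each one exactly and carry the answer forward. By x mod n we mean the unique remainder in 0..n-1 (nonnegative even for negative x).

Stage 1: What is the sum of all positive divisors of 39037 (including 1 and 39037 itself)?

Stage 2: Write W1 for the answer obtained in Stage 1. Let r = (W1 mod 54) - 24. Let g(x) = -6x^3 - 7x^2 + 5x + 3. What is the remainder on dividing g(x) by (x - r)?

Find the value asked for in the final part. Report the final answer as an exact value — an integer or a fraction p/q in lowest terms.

-67163

Stage 1: 39037 = 103 * 379; sigma = (1 + 103) * (1 + 379) = 104 * 380 = 39520; answer 39520
Stage 2: W1 = 39520; r = 22; remainder = value at the root: -6*(22)^3 - 7*(22)^2 + 5*(22)^1 + 3 = (-63888) + (-3388) + (110) + (3) = -67163; answer -67163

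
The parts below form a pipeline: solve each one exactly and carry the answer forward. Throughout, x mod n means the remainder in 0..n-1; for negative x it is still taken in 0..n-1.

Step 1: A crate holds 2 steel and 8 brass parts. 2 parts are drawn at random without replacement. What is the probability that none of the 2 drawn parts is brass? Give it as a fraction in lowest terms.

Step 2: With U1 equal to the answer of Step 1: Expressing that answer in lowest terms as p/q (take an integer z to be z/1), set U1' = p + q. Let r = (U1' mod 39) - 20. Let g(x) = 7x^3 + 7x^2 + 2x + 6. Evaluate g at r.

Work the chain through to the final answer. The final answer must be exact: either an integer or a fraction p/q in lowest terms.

-14216

Step 1: total draws C(10,2) = 45; favorable C(2,2) = 1; P = 1/45; answer 1/45
Step 2: U1 = 1/45; threaded value p + q = 46; r = -13; 7*(-13)^3 + 7*(-13)^2 + 2*(-13)^1 + 6 = (-15379) + (1183) + (-26) + (6) = -14216; answer -14216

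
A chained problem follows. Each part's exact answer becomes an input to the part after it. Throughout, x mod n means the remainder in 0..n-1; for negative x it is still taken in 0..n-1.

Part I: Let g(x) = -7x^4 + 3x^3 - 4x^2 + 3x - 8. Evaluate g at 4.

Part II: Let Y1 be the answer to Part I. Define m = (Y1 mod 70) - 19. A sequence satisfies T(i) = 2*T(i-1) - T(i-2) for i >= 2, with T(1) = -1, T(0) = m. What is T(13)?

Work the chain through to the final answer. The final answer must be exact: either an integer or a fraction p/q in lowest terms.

Part I: -7*(4)^4 + 3*(4)^3 - 4*(4)^2 + 3*(4)^1 - 8 = (-1792) + (192) + (-64) + (12) + (-8) = -1660; answer -1660
Part II: Y1 = -1660; m = 1; T(2) = 2*(-1) - 1*(1) = -3; iterating: T(2)=-3, T(3)=-5, T(4)=-7, T(5)=-9, T(6)=-11, T(7)=-13, T(8)=-15, T(9)=-17, T(10)=-19, T(11)=-21, T(12)=-23, T(13)=-25; answer -25

-25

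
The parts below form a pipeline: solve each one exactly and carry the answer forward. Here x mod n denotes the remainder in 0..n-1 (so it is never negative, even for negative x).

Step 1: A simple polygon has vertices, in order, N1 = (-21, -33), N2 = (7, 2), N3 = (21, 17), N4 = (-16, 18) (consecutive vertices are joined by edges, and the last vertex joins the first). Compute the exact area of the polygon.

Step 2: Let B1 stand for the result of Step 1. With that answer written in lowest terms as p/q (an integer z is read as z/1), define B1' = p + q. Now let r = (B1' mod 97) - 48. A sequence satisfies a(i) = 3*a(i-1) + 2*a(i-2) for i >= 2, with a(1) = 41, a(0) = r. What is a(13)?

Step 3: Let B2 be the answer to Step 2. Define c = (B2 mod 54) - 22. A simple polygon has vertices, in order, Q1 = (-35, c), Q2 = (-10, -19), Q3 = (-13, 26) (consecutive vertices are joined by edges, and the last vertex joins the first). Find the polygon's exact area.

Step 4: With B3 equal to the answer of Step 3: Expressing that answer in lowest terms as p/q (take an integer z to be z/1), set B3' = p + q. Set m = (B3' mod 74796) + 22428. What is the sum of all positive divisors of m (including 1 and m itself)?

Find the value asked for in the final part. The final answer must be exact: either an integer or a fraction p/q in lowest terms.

23550

Step 1: cross terms: (-21*2 - 7*-33)=189, (7*17 - 21*2)=77, (21*18 - -16*17)=650, (-16*-33 - -21*18)=906; twice the area = |1822| = 1822; area = 911; answer 911
Step 2: B1 = 911; threaded value p + q = 912; r = -9; a(2) = 3*(41) + 2*(-9) = 105; iterating: a(2)=105, a(3)=397, a(4)=1401, a(5)=4997, a(6)=17793, a(7)=63373, a(8)=225705, a(9)=803861, a(10)=2862993, a(11)=10196701, a(12)=36316089, a(13)=129341669; answer 129341669
Step 3: B2 = 129341669; c = -17; cross terms: (-35*-19 - -10*-17)=495, (-10*26 - -13*-19)=-507, (-13*-17 - -35*26)=1131; twice the area = |1119| = 1119; area = 1119/2; answer 1119/2
Step 4: B3 = 1119/2; threaded value p + q = 1121; m = 23549; 23549 is prime, so its only divisors are 1 and 23549; sigma = 1 + 23549 = 23550; answer 23550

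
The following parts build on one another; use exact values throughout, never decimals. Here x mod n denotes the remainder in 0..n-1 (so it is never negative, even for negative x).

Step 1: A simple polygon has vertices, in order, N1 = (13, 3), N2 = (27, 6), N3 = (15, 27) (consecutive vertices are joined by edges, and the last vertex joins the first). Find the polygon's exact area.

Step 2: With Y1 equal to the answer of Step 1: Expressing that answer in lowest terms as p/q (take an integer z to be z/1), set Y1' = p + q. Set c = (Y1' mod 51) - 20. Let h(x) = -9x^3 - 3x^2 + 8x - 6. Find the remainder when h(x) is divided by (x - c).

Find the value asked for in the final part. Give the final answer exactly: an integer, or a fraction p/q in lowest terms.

Step 1: cross terms: (13*6 - 27*3)=-3, (27*27 - 15*6)=639, (15*3 - 13*27)=-306; twice the area = |330| = 330; area = 165; answer 165
Step 2: Y1 = 165; threaded value p + q = 166; c = -7; remainder = value at the root: -9*(-7)^3 - 3*(-7)^2 + 8*(-7)^1 - 6 = (3087) + (-147) + (-56) + (-6) = 2878; answer 2878

2878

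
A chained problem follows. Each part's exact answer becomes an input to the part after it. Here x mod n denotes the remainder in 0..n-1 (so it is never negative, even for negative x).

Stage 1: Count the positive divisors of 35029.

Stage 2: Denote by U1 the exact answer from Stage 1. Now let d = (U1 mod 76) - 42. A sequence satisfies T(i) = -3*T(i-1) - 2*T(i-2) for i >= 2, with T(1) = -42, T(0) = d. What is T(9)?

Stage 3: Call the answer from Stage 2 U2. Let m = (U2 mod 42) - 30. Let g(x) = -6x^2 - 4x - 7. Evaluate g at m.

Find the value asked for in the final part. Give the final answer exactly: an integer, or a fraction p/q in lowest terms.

-199

Stage 1: 35029 = 23 * 1523; number of divisors = (1+1) * (1+1) = 4; answer 4
Stage 2: U1 = 4; d = -38; T(2) = -3*(-42) - 2*(-38) = 202; iterating: T(2)=202, T(3)=-522, T(4)=1162, T(5)=-2442, T(6)=5002, T(7)=-10122, T(8)=20362, T(9)=-40842; answer -40842
Stage 3: U2 = -40842; m = -6; -6*(-6)^2 - 4*(-6)^1 - 7 = (-216) + (24) + (-7) = -199; answer -199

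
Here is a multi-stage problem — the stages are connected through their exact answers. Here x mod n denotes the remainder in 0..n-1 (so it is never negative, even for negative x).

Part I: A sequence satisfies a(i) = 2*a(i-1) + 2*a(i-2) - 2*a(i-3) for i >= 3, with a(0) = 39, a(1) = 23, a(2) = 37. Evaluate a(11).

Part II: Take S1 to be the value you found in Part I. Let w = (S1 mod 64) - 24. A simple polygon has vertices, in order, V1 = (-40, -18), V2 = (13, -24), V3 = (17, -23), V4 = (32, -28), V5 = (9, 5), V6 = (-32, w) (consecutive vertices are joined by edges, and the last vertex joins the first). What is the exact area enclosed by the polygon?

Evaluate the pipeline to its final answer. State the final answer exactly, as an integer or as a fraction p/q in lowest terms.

4279/2

Part I: a(3) = 2*(37) + 2*(23) - 2*(39) = 42; iterating: a(3)=42, a(4)=112, a(5)=234, a(6)=608, a(7)=1460, a(8)=3668, a(9)=9040, a(10)=22496, a(11)=55736; answer 55736
Part II: S1 = 55736; w = 32; cross terms: (-40*-24 - 13*-18)=1194, (13*-23 - 17*-24)=109, (17*-28 - 32*-23)=260, (32*5 - 9*-28)=412, (9*32 - -32*5)=448, (-32*-18 - -40*32)=1856; twice the area = |4279| = 4279; area = 4279/2; answer 4279/2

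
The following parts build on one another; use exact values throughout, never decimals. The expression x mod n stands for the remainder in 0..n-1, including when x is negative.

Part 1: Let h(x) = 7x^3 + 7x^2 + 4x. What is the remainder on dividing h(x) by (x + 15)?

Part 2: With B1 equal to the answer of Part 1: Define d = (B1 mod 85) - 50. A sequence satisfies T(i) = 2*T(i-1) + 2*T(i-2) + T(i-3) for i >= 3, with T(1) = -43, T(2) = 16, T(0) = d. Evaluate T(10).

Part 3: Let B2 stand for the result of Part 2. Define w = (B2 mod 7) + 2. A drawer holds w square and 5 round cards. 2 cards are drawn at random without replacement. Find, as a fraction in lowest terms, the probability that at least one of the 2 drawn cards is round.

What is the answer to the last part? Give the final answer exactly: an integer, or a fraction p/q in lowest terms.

Part 1: remainder = value at the root: 7*(-15)^3 + 7*(-15)^2 + 4*(-15)^1 = (-23625) + (1575) + (-60) = -22110; answer -22110
Part 2: B1 = -22110; d = 25; T(3) = 2*(16) + 2*(-43) + 1*(25) = -29; iterating: T(3)=-29, T(4)=-69, T(5)=-180, T(6)=-527, T(7)=-1483, T(8)=-4200, T(9)=-11893, T(10)=-33669; answer -33669
Part 3: B2 = -33669; w = 3; total draws C(8,2) = 28; complement C(3,2) = 3; favorable 28 - 3 = 25; P = 25/28; answer 25/28

25/28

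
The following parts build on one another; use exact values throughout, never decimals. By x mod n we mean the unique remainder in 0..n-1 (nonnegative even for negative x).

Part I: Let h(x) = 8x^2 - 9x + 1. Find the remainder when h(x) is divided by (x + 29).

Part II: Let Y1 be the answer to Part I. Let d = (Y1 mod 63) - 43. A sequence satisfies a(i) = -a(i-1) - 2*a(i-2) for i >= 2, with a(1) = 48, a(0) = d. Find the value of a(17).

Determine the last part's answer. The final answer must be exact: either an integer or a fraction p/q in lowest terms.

Part I: remainder = value at the root: 8*(-29)^2 - 9*(-29)^1 + 1 = (6728) + (261) + (1) = 6990; answer 6990
Part II: Y1 = 6990; d = 17; a(2) = -1*(48) - 2*(17) = -82; iterating: a(2)=-82, a(3)=-14, a(4)=178, a(5)=-150, a(6)=-206, a(7)=506, a(8)=-94, a(9)=-918, a(10)=1106, a(11)=730, a(12)=-2942, a(13)=1482, a(14)=4402, a(15)=-7366, a(16)=-1438, a(17)=16170; answer 16170

16170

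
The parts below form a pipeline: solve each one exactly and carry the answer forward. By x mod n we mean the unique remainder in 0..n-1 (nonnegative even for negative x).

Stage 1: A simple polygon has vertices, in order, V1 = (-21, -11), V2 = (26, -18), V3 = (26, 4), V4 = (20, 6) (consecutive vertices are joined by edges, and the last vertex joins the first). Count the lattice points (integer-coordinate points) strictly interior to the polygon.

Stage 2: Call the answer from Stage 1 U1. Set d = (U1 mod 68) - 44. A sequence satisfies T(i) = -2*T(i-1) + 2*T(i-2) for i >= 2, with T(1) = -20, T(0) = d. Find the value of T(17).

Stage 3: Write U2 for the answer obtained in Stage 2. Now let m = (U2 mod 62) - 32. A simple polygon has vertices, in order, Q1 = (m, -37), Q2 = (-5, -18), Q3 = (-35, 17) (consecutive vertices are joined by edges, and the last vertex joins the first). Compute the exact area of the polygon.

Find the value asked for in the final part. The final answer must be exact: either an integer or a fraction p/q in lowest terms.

Stage 1: cross terms: (-21*-18 - 26*-11)=664, (26*4 - 26*-18)=572, (26*6 - 20*4)=76, (20*-11 - -21*6)=-94; twice the area = |1218| = 1218; area = 609; boundary points = 1 + 22 + 2 + 1 = 26; strictly interior points = area - boundary/2 + 1 = 597; answer 597
Stage 2: U1 = 597; d = 9; T(2) = -2*(-20) + 2*(9) = 58; iterating: T(2)=58, T(3)=-156, T(4)=428, T(5)=-1168, T(6)=3192, T(7)=-8720, T(8)=23824, T(9)=-65088, T(10)=177824, T(11)=-485824, T(12)=1327296, T(13)=-3626240, T(14)=9907072, T(15)=-27066624, T(16)=73947392, T(17)=-202028032; answer -202028032
Stage 3: U2 = -202028032; m = -10; cross terms: (-10*-18 - -5*-37)=-5, (-5*17 - -35*-18)=-715, (-35*-37 - -10*17)=1465; twice the area = |745| = 745; area = 745/2; answer 745/2

745/2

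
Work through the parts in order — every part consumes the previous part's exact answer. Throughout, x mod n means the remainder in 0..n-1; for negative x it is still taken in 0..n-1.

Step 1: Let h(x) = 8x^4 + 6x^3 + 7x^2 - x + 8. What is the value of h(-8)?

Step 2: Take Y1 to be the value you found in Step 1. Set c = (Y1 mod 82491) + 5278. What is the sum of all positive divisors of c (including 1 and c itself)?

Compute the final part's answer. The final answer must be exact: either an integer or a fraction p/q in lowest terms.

Step 1: 8*(-8)^4 + 6*(-8)^3 + 7*(-8)^2 - 1*(-8)^1 + 8 = (32768) + (-3072) + (448) + (8) + (8) = 30160; answer 30160
Step 2: Y1 = 30160; c = 35438; 35438 = 2 * 13 * 29 * 47; sigma = (1 + 2) * (1 + 13) * (1 + 29) * (1 + 47) = 3 * 14 * 30 * 48 = 60480; answer 60480

60480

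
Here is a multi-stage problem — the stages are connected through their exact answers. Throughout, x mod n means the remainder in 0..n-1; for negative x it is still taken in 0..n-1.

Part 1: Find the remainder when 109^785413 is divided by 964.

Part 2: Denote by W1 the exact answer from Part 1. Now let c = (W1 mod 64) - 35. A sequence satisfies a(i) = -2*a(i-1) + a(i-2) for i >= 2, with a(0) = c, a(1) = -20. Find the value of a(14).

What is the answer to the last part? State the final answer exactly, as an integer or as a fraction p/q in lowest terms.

1548718

Part 1: squarings mod 964: 109^1=109, 109^2=313, 109^4=605, 109^8=669, 109^16=265, 109^32=817, 109^64=401, 109^128=777, 109^256=265, 109^512=817, 109^1024=401, 109^2048=777, 109^4096=265, 109^8192=817, 109^16384=401, 109^32768=777, 109^65536=265, 109^131072=817, 109^262144=401, 109^524288=777; 109^785413 = 109^1 * 109^4 * 109^1024 * 109^2048 * 109^4096 * 109^8192 * 109^16384 * 109^32768 * 109^65536 * 109^131072 * 109^524288 = 737 (mod 964); answer 737
Part 2: W1 = 737; c = -2; a(2) = -2*(-20) + 1*(-2) = 38; iterating: a(2)=38, a(3)=-96, a(4)=230, a(5)=-556, a(6)=1342, a(7)=-3240, a(8)=7822, a(9)=-18884, a(10)=45590, a(11)=-110064, a(12)=265718, a(13)=-641500, a(14)=1548718; answer 1548718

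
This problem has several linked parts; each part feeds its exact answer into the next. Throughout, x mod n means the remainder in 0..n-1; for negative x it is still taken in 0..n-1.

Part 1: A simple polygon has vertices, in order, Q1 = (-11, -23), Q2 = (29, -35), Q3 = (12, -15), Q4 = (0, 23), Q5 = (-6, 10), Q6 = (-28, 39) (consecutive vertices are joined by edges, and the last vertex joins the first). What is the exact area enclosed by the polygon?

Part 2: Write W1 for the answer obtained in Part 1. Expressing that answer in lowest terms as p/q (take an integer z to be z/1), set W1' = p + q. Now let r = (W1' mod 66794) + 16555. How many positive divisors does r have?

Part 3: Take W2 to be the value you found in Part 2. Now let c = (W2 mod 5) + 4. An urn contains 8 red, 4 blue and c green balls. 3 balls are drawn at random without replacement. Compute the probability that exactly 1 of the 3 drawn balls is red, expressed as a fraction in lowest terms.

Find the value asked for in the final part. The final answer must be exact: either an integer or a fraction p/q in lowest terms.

440/969

Part 1: cross terms: (-11*-35 - 29*-23)=1052, (29*-15 - 12*-35)=-15, (12*23 - 0*-15)=276, (0*10 - -6*23)=138, (-6*39 - -28*10)=46, (-28*-23 - -11*39)=1073; twice the area = |2570| = 2570; area = 1285; answer 1285
Part 2: W1 = 1285; threaded value p + q = 1286; r = 17841; 17841 = 3 * 19 * 313; number of divisors = (1+1) * (1+1) * (1+1) = 8; answer 8
Part 3: W2 = 8; c = 7; total draws C(19,3) = 969; favorable C(8,1)*C(11,2) = 440; P = 440/969; answer 440/969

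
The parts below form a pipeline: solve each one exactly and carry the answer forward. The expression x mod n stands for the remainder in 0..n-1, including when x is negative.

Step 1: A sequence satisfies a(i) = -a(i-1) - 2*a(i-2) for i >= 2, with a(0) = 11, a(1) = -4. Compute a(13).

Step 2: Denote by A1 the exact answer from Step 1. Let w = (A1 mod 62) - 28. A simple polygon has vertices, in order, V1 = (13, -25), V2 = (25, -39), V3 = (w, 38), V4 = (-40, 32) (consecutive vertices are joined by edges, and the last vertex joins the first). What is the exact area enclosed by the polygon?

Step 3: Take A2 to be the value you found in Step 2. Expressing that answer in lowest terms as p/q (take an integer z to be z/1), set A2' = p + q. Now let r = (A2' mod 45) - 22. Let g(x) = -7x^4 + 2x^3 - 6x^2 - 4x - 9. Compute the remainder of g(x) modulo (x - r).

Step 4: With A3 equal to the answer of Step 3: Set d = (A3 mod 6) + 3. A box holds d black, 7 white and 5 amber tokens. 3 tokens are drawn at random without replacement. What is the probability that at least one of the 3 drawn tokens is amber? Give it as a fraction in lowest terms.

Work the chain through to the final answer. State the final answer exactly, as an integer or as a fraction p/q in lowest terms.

Step 1: a(2) = -1*(-4) - 2*(11) = -18; iterating: a(2)=-18, a(3)=26, a(4)=10, a(5)=-62, a(6)=42, a(7)=82, a(8)=-166, a(9)=2, a(10)=330, a(11)=-334, a(12)=-326, a(13)=994; answer 994
Step 2: A1 = 994; w = -26; cross terms: (13*-39 - 25*-25)=118, (25*38 - -26*-39)=-64, (-26*32 - -40*38)=688, (-40*-25 - 13*32)=584; twice the area = |1326| = 1326; area = 663; answer 663
Step 3: A2 = 663; threaded value p + q = 664; r = 12; remainder = value at the root: -7*(12)^4 + 2*(12)^3 - 6*(12)^2 - 4*(12)^1 - 9 = (-145152) + (3456) + (-864) + (-48) + (-9) = -142617; answer -142617
Step 4: A3 = -142617; d = 6; total draws C(18,3) = 816; complement C(13,3) = 286; favorable 816 - 286 = 530; P = 265/408; answer 265/408

265/408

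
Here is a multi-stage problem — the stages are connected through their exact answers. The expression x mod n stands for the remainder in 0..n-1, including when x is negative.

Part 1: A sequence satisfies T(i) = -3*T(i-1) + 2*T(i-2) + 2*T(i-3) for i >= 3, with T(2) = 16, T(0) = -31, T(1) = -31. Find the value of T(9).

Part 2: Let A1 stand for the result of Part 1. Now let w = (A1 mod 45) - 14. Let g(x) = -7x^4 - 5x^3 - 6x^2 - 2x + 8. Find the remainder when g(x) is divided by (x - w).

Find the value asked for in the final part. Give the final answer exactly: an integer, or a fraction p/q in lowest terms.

-3822922

Part 1: T(3) = -3*(16) + 2*(-31) + 2*(-31) = -172; iterating: T(3)=-172, T(4)=486, T(5)=-1770, T(6)=5938, T(7)=-20382, T(8)=69482, T(9)=-237334; answer -237334
Part 2: A1 = -237334; w = 27; remainder = value at the root: -7*(27)^4 - 5*(27)^3 - 6*(27)^2 - 2*(27)^1 + 8 = (-3720087) + (-98415) + (-4374) + (-54) + (8) = -3822922; answer -3822922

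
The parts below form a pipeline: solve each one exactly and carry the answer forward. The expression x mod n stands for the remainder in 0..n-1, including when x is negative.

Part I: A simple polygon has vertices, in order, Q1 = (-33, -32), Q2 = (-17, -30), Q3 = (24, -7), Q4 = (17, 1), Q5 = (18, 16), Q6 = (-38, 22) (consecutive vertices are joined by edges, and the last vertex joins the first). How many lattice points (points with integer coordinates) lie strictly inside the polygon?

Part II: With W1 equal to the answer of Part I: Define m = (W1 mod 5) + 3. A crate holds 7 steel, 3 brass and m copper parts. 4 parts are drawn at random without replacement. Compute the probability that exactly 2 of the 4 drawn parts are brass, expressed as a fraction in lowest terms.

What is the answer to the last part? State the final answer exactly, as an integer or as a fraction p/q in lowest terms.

15/91

Part I: cross terms: (-33*-30 - -17*-32)=446, (-17*-7 - 24*-30)=839, (24*1 - 17*-7)=143, (17*16 - 18*1)=254, (18*22 - -38*16)=1004, (-38*-32 - -33*22)=1942; twice the area = |4628| = 4628; area = 2314; boundary points = 2 + 1 + 1 + 1 + 2 + 1 = 8; strictly interior points = area - boundary/2 + 1 = 2311; answer 2311
Part II: W1 = 2311; m = 4; total draws C(14,4) = 1001; favorable C(3,2)*C(11,2) = 165; P = 15/91; answer 15/91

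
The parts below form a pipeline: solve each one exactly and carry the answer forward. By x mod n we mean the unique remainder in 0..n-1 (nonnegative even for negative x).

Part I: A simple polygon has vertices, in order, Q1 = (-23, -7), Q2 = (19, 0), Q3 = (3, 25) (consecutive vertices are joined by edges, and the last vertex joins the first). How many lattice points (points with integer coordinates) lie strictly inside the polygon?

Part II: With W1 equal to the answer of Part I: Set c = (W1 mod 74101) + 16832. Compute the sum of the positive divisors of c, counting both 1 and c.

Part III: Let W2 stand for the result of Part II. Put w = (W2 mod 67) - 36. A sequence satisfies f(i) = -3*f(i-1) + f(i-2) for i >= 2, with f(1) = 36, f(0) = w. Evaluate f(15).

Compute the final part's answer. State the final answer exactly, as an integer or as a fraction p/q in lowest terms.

646839744

Part I: cross terms: (-23*0 - 19*-7)=133, (19*25 - 3*0)=475, (3*-7 - -23*25)=554; twice the area = |1162| = 1162; area = 581; boundary points = 7 + 1 + 2 = 10; strictly interior points = area - boundary/2 + 1 = 577; answer 577
Part II: W1 = 577; c = 17409; 17409 = 3 * 7 * 829; sigma = (1 + 3) * (1 + 7) * (1 + 829) = 4 * 8 * 830 = 26560; answer 26560
Part III: W2 = 26560; w = -8; f(2) = -3*(36) + 1*(-8) = -116; iterating: f(2)=-116, f(3)=384, f(4)=-1268, f(5)=4188, f(6)=-13832, f(7)=45684, f(8)=-150884, f(9)=498336, f(10)=-1645892, f(11)=5436012, f(12)=-17953928, f(13)=59297796, f(14)=-195847316, f(15)=646839744; answer 646839744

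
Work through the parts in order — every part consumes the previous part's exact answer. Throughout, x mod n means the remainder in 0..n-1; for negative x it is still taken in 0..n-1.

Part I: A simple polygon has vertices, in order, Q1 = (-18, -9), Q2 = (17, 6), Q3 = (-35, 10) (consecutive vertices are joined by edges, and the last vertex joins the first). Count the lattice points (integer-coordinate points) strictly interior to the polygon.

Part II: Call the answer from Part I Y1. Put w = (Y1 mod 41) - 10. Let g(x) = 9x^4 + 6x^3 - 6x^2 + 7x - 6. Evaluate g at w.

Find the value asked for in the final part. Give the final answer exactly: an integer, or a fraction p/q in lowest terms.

Part I: cross terms: (-18*6 - 17*-9)=45, (17*10 - -35*6)=380, (-35*-9 - -18*10)=495; twice the area = |920| = 920; area = 460; boundary points = 5 + 4 + 1 = 10; strictly interior points = area - boundary/2 + 1 = 456; answer 456
Part II: Y1 = 456; w = -5; 9*(-5)^4 + 6*(-5)^3 - 6*(-5)^2 + 7*(-5)^1 - 6 = (5625) + (-750) + (-150) + (-35) + (-6) = 4684; answer 4684

4684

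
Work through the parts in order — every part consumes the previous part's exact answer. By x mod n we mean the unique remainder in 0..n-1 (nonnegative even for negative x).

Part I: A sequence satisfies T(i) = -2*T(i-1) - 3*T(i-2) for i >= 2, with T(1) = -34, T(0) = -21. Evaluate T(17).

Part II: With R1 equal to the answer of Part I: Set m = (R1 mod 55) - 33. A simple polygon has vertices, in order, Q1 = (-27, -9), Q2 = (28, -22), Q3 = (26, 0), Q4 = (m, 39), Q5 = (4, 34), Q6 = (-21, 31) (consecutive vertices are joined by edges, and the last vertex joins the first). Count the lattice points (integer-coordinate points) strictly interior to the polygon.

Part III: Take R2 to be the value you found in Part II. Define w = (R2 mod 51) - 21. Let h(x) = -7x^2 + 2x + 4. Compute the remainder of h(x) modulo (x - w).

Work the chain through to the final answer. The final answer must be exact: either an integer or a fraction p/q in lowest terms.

-3653

Part I: T(2) = -2*(-34) - 3*(-21) = 131; iterating: T(2)=131, T(3)=-160, T(4)=-73, T(5)=626, T(6)=-1033, T(7)=188, T(8)=2723, T(9)=-6010, T(10)=3851, T(11)=10328, T(12)=-32209, T(13)=33434, T(14)=29759, T(15)=-159820, T(16)=230363, T(17)=18734; answer 18734
Part II: R1 = 18734; m = 1; cross terms: (-27*-22 - 28*-9)=846, (28*0 - 26*-22)=572, (26*39 - 1*0)=1014, (1*34 - 4*39)=-122, (4*31 - -21*34)=838, (-21*-9 - -27*31)=1026; twice the area = |4174| = 4174; area = 2087; boundary points = 1 + 2 + 1 + 1 + 1 + 2 = 8; strictly interior points = area - boundary/2 + 1 = 2084; answer 2084
Part III: R2 = 2084; w = 23; remainder = value at the root: -7*(23)^2 + 2*(23)^1 + 4 = (-3703) + (46) + (4) = -3653; answer -3653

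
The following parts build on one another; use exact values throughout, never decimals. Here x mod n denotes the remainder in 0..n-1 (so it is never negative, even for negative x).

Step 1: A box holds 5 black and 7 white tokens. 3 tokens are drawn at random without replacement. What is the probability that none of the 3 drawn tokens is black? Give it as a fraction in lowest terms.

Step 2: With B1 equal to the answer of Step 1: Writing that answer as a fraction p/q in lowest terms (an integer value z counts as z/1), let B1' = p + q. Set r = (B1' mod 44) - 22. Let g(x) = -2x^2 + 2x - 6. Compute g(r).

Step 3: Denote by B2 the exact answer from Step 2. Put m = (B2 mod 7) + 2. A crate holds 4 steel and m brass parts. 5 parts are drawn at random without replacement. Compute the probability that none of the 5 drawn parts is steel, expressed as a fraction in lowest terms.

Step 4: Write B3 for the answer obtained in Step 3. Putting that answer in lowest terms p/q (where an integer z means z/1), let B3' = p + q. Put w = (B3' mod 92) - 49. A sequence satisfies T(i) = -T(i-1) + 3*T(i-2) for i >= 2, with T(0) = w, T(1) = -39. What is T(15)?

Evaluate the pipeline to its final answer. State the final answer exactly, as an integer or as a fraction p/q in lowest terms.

Step 1: total draws C(12,3) = 220; favorable C(7,3) = 35; P = 7/44; answer 7/44
Step 2: B1 = 7/44; threaded value p + q = 51; r = -15; -2*(-15)^2 + 2*(-15)^1 - 6 = (-450) + (-30) + (-6) = -486; answer -486
Step 3: B2 = -486; m = 6; total draws C(10,5) = 252; favorable C(6,5) = 6; P = 1/42; answer 1/42
Step 4: B3 = 1/42; threaded value p + q = 43; w = -6; T(2) = -1*(-39) + 3*(-6) = 21; iterating: T(2)=21, T(3)=-138, T(4)=201, T(5)=-615, T(6)=1218, T(7)=-3063, T(8)=6717, T(9)=-15906, T(10)=36057, T(11)=-83775, T(12)=191946, T(13)=-443271, T(14)=1019109, T(15)=-2348922; answer -2348922

-2348922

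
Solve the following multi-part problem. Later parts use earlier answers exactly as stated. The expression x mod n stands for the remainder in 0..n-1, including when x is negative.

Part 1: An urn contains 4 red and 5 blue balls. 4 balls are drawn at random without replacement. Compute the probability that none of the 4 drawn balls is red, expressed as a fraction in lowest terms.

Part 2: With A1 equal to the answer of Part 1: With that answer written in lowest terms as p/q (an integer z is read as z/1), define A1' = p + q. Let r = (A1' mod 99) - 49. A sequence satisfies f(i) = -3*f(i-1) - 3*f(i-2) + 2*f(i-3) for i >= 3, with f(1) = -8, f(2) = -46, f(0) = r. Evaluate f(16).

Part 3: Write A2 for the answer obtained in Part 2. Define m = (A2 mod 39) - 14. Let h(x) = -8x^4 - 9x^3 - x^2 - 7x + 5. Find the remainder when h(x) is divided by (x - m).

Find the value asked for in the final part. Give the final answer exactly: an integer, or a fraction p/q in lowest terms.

Part 1: total draws C(9,4) = 126; favorable C(5,4) = 5; P = 5/126; answer 5/126
Part 2: A1 = 5/126; threaded value p + q = 131; r = -17; f(3) = -3*(-46) - 3*(-8) + 2*(-17) = 128; iterating: f(3)=128, f(4)=-262, f(5)=310, f(6)=112, f(7)=-1790, f(8)=5654, f(9)=-11368, f(10)=13562, f(11)=4726, f(12)=-77600, f(13)=245746, f(14)=-494986, f(15)=592520, f(16)=198890; answer 198890
Part 3: A2 = 198890; m = 15; remainder = value at the root: -8*(15)^4 - 9*(15)^3 - 1*(15)^2 - 7*(15)^1 + 5 = (-405000) + (-30375) + (-225) + (-105) + (5) = -435700; answer -435700

-435700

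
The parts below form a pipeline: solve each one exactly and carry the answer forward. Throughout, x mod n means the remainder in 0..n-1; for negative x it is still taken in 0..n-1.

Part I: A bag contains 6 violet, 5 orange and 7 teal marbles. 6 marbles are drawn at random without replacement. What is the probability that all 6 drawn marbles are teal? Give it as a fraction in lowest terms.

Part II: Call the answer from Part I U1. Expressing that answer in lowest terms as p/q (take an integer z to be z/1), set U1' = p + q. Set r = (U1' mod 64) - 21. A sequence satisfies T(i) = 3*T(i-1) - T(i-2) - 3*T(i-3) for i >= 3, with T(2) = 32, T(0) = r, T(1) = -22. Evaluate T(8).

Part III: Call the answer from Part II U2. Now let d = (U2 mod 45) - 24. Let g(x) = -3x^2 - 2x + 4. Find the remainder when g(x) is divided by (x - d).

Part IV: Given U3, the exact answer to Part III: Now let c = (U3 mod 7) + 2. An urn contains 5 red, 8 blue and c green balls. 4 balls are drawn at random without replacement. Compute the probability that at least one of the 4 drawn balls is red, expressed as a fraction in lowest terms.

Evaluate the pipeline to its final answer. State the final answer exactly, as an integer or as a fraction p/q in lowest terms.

2875/3876

Part I: total draws C(18,6) = 18564; favorable C(7,6) = 7; P = 1/2652; answer 1/2652
Part II: U1 = 1/2652; threaded value p + q = 2653; r = 8; T(3) = 3*(32) - 1*(-22) - 3*(8) = 94; iterating: T(3)=94, T(4)=316, T(5)=758, T(6)=1676, T(7)=3322, T(8)=6016; answer 6016
Part III: U2 = 6016; d = 7; remainder = value at the root: -3*(7)^2 - 2*(7)^1 + 4 = (-147) + (-14) + (4) = -157; answer -157
Part IV: U3 = -157; c = 6; total draws C(19,4) = 3876; complement C(14,4) = 1001; favorable 3876 - 1001 = 2875; P = 2875/3876; answer 2875/3876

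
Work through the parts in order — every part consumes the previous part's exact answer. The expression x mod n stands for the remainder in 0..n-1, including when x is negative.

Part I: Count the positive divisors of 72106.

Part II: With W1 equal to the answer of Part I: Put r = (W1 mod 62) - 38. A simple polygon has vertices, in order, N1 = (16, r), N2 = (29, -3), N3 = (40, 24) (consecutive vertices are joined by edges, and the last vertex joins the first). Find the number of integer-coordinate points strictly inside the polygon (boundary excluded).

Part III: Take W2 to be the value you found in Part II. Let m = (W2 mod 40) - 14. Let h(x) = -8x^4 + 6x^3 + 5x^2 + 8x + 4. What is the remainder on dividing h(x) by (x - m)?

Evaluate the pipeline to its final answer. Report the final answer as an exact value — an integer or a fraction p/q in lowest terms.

-73416

Part I: 72106 = 2 * 31 * 1163; number of divisors = (1+1) * (1+1) * (1+1) = 8; answer 8
Part II: W1 = 8; r = -30; cross terms: (16*-3 - 29*-30)=822, (29*24 - 40*-3)=816, (40*-30 - 16*24)=-1584; twice the area = |54| = 54; area = 27; boundary points = 1 + 1 + 6 = 8; strictly interior points = area - boundary/2 + 1 = 24; answer 24
Part III: W2 = 24; m = 10; remainder = value at the root: -8*(10)^4 + 6*(10)^3 + 5*(10)^2 + 8*(10)^1 + 4 = (-80000) + (6000) + (500) + (80) + (4) = -73416; answer -73416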